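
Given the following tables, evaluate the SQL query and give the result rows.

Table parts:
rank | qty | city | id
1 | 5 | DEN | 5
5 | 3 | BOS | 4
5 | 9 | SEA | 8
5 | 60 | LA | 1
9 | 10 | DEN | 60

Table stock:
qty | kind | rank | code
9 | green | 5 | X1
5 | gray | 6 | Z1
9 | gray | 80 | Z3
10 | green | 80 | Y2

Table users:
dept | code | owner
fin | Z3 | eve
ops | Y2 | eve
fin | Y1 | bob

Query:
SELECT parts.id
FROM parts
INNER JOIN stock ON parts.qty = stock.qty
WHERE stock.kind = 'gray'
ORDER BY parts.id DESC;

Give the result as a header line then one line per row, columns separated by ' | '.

After JOIN stock (4 rows):
parts.rank | parts.qty | parts.city | parts.id | stock.qty | stock.kind | stock.rank | stock.code
1 | 5 | DEN | 5 | 5 | gray | 6 | Z1
5 | 9 | SEA | 8 | 9 | green | 5 | X1
5 | 9 | SEA | 8 | 9 | gray | 80 | Z3
9 | 10 | DEN | 60 | 10 | green | 80 | Y2
After WHERE (2 rows):
parts.rank | parts.qty | parts.city | parts.id | stock.qty | stock.kind | stock.rank | stock.code
1 | 5 | DEN | 5 | 5 | gray | 6 | Z1
5 | 9 | SEA | 8 | 9 | gray | 80 | Z3
After SELECT (2 rows):
parts.id
5
8
After ORDER BY (2 rows):
parts.id
8
5

== RESULT ==
parts.id
8
5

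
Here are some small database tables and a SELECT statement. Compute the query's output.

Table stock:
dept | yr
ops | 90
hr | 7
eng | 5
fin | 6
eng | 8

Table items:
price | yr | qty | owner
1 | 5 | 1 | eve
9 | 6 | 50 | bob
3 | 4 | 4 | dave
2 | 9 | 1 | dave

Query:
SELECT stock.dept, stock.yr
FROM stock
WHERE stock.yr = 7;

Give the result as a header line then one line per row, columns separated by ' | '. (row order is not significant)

== RESULT ==
stock.dept | stock.yr
hr | 7

Derivation:
After WHERE (1 rows):
stock.dept | stock.yr
hr | 7
After SELECT (1 rows):
stock.dept | stock.yr
hr | 7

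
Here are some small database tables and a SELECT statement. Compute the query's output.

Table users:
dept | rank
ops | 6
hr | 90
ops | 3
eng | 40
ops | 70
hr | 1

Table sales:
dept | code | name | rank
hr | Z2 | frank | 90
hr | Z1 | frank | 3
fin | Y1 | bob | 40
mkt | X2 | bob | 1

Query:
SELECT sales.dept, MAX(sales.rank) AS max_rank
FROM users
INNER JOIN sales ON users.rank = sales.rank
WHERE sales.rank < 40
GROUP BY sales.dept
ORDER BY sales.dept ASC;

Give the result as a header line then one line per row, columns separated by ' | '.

== RESULT ==
sales.dept | max_rank
hr | 3
mkt | 1

Derivation:
After JOIN sales (4 rows):
users.dept | users.rank | sales.dept | sales.code | sales.name | sales.rank
hr | 90 | hr | Z2 | frank | 90
ops | 3 | hr | Z1 | frank | 3
eng | 40 | fin | Y1 | bob | 40
hr | 1 | mkt | X2 | bob | 1
After WHERE (2 rows):
users.dept | users.rank | sales.dept | sales.code | sales.name | sales.rank
ops | 3 | hr | Z1 | frank | 3
hr | 1 | mkt | X2 | bob | 1
After GROUP BY (2 rows):
sales.dept | max_rank
hr | 3
mkt | 1
After ORDER BY (2 rows):
sales.dept | max_rank
hr | 3
mkt | 1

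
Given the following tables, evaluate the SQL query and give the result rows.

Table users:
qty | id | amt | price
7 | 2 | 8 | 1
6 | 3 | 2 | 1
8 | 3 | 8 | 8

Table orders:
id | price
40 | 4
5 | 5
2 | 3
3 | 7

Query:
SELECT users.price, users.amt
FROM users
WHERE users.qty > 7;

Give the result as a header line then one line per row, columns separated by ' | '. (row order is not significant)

After WHERE (1 rows):
users.qty | users.id | users.amt | users.price
8 | 3 | 8 | 8
After SELECT (1 rows):
users.price | users.amt
8 | 8

== RESULT ==
users.price | users.amt
8 | 8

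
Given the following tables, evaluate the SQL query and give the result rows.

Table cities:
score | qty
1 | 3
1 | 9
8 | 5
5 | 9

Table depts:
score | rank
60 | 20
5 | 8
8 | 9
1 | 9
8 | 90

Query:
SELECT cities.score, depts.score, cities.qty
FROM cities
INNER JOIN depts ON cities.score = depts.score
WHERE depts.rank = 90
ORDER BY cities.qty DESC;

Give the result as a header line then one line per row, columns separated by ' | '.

After JOIN depts (5 rows):
cities.score | cities.qty | depts.score | depts.rank
1 | 3 | 1 | 9
1 | 9 | 1 | 9
8 | 5 | 8 | 9
8 | 5 | 8 | 90
5 | 9 | 5 | 8
After WHERE (1 rows):
cities.score | cities.qty | depts.score | depts.rank
8 | 5 | 8 | 90
After SELECT (1 rows):
cities.score | depts.score | cities.qty
8 | 8 | 5
After ORDER BY (1 rows):
cities.score | depts.score | cities.qty
8 | 8 | 5

== RESULT ==
cities.score | depts.score | cities.qty
8 | 8 | 5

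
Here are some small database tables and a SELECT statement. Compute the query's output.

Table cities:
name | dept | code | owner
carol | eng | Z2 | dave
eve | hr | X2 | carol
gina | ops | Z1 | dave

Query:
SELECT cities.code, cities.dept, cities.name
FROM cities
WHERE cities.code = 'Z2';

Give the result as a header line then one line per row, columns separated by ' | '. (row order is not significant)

After WHERE (1 rows):
cities.name | cities.dept | cities.code | cities.owner
carol | eng | Z2 | dave
After SELECT (1 rows):
cities.code | cities.dept | cities.name
Z2 | eng | carol

== RESULT ==
cities.code | cities.dept | cities.name
Z2 | eng | carol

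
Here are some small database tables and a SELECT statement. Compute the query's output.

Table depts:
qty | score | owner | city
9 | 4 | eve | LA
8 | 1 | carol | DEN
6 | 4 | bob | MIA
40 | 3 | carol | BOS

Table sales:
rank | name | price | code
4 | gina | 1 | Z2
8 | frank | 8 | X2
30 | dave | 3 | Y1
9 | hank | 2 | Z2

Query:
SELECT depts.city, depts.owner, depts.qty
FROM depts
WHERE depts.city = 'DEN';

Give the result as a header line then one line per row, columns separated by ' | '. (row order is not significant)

After WHERE (1 rows):
depts.qty | depts.score | depts.owner | depts.city
8 | 1 | carol | DEN
After SELECT (1 rows):
depts.city | depts.owner | depts.qty
DEN | carol | 8

== RESULT ==
depts.city | depts.owner | depts.qty
DEN | carol | 8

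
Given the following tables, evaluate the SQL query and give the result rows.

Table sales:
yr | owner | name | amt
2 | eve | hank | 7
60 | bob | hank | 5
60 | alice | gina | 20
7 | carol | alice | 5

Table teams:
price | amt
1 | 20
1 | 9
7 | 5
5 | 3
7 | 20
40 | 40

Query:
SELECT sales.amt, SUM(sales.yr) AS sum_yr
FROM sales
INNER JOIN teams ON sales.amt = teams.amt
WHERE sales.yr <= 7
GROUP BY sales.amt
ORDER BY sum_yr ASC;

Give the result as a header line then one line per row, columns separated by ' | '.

== RESULT ==
sales.amt | sum_yr
5 | 7

Derivation:
After JOIN teams (4 rows):
sales.yr | sales.owner | sales.name | sales.amt | teams.price | teams.amt
60 | bob | hank | 5 | 7 | 5
60 | alice | gina | 20 | 1 | 20
60 | alice | gina | 20 | 7 | 20
7 | carol | alice | 5 | 7 | 5
After WHERE (1 rows):
sales.yr | sales.owner | sales.name | sales.amt | teams.price | teams.amt
7 | carol | alice | 5 | 7 | 5
After GROUP BY (1 rows):
sales.amt | sum_yr
5 | 7
After ORDER BY (1 rows):
sales.amt | sum_yr
5 | 7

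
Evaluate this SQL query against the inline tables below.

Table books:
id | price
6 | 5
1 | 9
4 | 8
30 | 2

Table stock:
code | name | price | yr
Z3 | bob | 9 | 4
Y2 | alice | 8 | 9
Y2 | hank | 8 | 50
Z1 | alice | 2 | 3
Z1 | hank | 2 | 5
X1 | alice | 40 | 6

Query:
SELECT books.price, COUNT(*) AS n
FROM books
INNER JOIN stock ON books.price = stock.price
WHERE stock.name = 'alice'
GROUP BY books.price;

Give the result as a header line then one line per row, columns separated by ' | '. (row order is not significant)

== RESULT ==
books.price | n
8 | 1
2 | 1

Derivation:
After JOIN stock (5 rows):
books.id | books.price | stock.code | stock.name | stock.price | stock.yr
1 | 9 | Z3 | bob | 9 | 4
4 | 8 | Y2 | alice | 8 | 9
4 | 8 | Y2 | hank | 8 | 50
30 | 2 | Z1 | alice | 2 | 3
30 | 2 | Z1 | hank | 2 | 5
After WHERE (2 rows):
books.id | books.price | stock.code | stock.name | stock.price | stock.yr
4 | 8 | Y2 | alice | 8 | 9
30 | 2 | Z1 | alice | 2 | 3
After GROUP BY (2 rows):
books.price | n
8 | 1
2 | 1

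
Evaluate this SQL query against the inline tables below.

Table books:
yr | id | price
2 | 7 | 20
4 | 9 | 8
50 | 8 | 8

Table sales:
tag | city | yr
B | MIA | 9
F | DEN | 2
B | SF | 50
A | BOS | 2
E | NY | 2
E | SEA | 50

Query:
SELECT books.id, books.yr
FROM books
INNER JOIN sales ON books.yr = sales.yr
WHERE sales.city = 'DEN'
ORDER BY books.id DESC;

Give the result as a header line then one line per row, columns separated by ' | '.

After JOIN sales (5 rows):
books.yr | books.id | books.price | sales.tag | sales.city | sales.yr
2 | 7 | 20 | F | DEN | 2
2 | 7 | 20 | A | BOS | 2
2 | 7 | 20 | E | NY | 2
50 | 8 | 8 | B | SF | 50
50 | 8 | 8 | E | SEA | 50
After WHERE (1 rows):
books.yr | books.id | books.price | sales.tag | sales.city | sales.yr
2 | 7 | 20 | F | DEN | 2
After SELECT (1 rows):
books.id | books.yr
7 | 2
After ORDER BY (1 rows):
books.id | books.yr
7 | 2

== RESULT ==
books.id | books.yr
7 | 2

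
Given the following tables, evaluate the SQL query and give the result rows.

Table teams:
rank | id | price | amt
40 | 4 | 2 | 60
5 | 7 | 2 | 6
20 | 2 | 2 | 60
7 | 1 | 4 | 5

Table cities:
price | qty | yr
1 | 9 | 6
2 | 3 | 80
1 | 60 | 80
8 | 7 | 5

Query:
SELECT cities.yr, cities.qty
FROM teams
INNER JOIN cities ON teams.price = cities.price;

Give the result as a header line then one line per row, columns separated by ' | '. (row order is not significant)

After JOIN cities (3 rows):
teams.rank | teams.id | teams.price | teams.amt | cities.price | cities.qty | cities.yr
40 | 4 | 2 | 60 | 2 | 3 | 80
5 | 7 | 2 | 6 | 2 | 3 | 80
20 | 2 | 2 | 60 | 2 | 3 | 80
After SELECT (3 rows):
cities.yr | cities.qty
80 | 3
80 | 3
80 | 3

== RESULT ==
cities.yr | cities.qty
80 | 3
80 | 3
80 | 3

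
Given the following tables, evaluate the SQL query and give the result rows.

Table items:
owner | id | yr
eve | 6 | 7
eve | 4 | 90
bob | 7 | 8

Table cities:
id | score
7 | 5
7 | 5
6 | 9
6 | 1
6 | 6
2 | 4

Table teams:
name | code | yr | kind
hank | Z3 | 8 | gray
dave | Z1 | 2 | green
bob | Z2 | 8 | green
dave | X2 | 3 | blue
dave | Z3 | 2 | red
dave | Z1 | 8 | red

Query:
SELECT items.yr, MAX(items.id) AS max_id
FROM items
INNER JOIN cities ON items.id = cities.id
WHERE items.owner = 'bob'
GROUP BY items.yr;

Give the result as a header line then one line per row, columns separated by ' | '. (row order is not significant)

== RESULT ==
items.yr | max_id
8 | 7

Derivation:
After JOIN cities (5 rows):
items.owner | items.id | items.yr | cities.id | cities.score
eve | 6 | 7 | 6 | 9
eve | 6 | 7 | 6 | 1
eve | 6 | 7 | 6 | 6
bob | 7 | 8 | 7 | 5
bob | 7 | 8 | 7 | 5
After WHERE (2 rows):
items.owner | items.id | items.yr | cities.id | cities.score
bob | 7 | 8 | 7 | 5
bob | 7 | 8 | 7 | 5
After GROUP BY (1 rows):
items.yr | max_id
8 | 7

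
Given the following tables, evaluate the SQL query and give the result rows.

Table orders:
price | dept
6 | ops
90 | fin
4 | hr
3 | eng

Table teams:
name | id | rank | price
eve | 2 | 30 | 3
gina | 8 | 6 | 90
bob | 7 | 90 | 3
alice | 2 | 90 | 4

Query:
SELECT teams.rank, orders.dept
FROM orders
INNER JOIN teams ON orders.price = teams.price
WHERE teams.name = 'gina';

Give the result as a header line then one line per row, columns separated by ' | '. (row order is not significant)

After JOIN teams (4 rows):
orders.price | orders.dept | teams.name | teams.id | teams.rank | teams.price
90 | fin | gina | 8 | 6 | 90
4 | hr | alice | 2 | 90 | 4
3 | eng | eve | 2 | 30 | 3
3 | eng | bob | 7 | 90 | 3
After WHERE (1 rows):
orders.price | orders.dept | teams.name | teams.id | teams.rank | teams.price
90 | fin | gina | 8 | 6 | 90
After SELECT (1 rows):
teams.rank | orders.dept
6 | fin

== RESULT ==
teams.rank | orders.dept
6 | fin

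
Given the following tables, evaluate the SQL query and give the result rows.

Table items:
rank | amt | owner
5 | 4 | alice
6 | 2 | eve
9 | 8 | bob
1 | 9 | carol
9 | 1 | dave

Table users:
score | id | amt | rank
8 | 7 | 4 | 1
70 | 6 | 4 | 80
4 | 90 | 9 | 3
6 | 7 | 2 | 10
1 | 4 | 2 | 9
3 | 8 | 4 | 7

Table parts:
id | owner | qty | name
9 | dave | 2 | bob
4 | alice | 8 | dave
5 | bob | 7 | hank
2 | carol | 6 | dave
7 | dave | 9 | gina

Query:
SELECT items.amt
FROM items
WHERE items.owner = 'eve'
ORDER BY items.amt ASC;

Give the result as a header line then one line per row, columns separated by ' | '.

After WHERE (1 rows):
items.rank | items.amt | items.owner
6 | 2 | eve
After SELECT (1 rows):
items.amt
2
After ORDER BY (1 rows):
items.amt
2

== RESULT ==
items.amt
2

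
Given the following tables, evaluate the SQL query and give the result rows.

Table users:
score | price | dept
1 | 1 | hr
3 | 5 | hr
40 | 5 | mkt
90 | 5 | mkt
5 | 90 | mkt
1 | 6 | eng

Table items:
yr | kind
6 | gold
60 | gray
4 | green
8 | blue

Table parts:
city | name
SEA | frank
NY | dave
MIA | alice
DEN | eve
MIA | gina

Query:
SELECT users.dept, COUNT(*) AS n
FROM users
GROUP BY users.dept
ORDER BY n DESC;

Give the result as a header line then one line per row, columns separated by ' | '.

== RESULT ==
users.dept | n
mkt | 3
hr | 2
eng | 1

Derivation:
After GROUP BY (3 rows):
users.dept | n
hr | 2
mkt | 3
eng | 1
After ORDER BY (3 rows):
users.dept | n
mkt | 3
hr | 2
eng | 1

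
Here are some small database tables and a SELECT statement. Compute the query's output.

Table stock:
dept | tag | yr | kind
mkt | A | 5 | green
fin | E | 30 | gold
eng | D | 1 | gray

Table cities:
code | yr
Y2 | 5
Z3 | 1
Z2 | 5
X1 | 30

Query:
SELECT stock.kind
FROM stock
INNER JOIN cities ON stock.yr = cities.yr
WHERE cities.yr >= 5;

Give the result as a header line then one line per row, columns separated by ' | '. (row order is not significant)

After JOIN cities (4 rows):
stock.dept | stock.tag | stock.yr | stock.kind | cities.code | cities.yr
mkt | A | 5 | green | Y2 | 5
mkt | A | 5 | green | Z2 | 5
fin | E | 30 | gold | X1 | 30
eng | D | 1 | gray | Z3 | 1
After WHERE (3 rows):
stock.dept | stock.tag | stock.yr | stock.kind | cities.code | cities.yr
mkt | A | 5 | green | Y2 | 5
mkt | A | 5 | green | Z2 | 5
fin | E | 30 | gold | X1 | 30
After SELECT (3 rows):
stock.kind
green
green
gold

== RESULT ==
stock.kind
green
green
gold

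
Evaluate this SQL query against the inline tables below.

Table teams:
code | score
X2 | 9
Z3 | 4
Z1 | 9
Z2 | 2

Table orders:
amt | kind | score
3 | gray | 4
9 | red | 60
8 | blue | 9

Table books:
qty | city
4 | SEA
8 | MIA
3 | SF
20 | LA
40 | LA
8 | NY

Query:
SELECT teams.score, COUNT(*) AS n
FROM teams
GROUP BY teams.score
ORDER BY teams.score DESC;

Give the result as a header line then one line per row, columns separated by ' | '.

== RESULT ==
teams.score | n
9 | 2
4 | 1
2 | 1

Derivation:
After GROUP BY (3 rows):
teams.score | n
9 | 2
4 | 1
2 | 1
After ORDER BY (3 rows):
teams.score | n
9 | 2
4 | 1
2 | 1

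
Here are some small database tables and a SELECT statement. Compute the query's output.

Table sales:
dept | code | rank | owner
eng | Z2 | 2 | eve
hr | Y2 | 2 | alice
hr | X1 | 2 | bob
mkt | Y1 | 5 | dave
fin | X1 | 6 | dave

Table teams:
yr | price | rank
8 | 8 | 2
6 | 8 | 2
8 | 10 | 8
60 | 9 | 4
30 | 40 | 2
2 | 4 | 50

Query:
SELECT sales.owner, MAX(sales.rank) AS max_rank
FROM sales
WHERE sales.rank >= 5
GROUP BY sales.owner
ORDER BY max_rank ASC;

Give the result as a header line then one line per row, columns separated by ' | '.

After WHERE (2 rows):
sales.dept | sales.code | sales.rank | sales.owner
mkt | Y1 | 5 | dave
fin | X1 | 6 | dave
After GROUP BY (1 rows):
sales.owner | max_rank
dave | 6
After ORDER BY (1 rows):
sales.owner | max_rank
dave | 6

== RESULT ==
sales.owner | max_rank
dave | 6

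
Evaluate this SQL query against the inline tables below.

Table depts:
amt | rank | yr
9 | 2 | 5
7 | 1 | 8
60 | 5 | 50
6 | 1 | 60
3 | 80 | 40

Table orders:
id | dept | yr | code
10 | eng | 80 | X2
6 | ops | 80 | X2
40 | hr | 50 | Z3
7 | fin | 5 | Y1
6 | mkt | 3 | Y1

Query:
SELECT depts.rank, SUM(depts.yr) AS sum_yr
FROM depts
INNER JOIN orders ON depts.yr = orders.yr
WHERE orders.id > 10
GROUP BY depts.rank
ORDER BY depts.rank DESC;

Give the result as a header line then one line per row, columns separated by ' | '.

After JOIN orders (2 rows):
depts.amt | depts.rank | depts.yr | orders.id | orders.dept | orders.yr | orders.code
9 | 2 | 5 | 7 | fin | 5 | Y1
60 | 5 | 50 | 40 | hr | 50 | Z3
After WHERE (1 rows):
depts.amt | depts.rank | depts.yr | orders.id | orders.dept | orders.yr | orders.code
60 | 5 | 50 | 40 | hr | 50 | Z3
After GROUP BY (1 rows):
depts.rank | sum_yr
5 | 50
After ORDER BY (1 rows):
depts.rank | sum_yr
5 | 50

== RESULT ==
depts.rank | sum_yr
5 | 50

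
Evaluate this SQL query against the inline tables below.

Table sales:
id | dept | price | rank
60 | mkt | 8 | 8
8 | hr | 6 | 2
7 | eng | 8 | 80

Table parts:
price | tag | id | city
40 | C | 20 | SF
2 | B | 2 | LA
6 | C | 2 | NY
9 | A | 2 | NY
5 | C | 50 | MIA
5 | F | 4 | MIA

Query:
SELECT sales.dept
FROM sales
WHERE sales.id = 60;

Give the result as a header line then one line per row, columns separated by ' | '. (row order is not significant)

After WHERE (1 rows):
sales.id | sales.dept | sales.price | sales.rank
60 | mkt | 8 | 8
After SELECT (1 rows):
sales.dept
mkt

== RESULT ==
sales.dept
mkt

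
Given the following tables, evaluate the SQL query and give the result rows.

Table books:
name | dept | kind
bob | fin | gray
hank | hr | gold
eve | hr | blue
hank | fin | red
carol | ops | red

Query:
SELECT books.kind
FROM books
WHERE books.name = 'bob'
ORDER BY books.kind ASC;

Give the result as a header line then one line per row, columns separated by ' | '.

== RESULT ==
books.kind
gray

Derivation:
After WHERE (1 rows):
books.name | books.dept | books.kind
bob | fin | gray
After SELECT (1 rows):
books.kind
gray
After ORDER BY (1 rows):
books.kind
gray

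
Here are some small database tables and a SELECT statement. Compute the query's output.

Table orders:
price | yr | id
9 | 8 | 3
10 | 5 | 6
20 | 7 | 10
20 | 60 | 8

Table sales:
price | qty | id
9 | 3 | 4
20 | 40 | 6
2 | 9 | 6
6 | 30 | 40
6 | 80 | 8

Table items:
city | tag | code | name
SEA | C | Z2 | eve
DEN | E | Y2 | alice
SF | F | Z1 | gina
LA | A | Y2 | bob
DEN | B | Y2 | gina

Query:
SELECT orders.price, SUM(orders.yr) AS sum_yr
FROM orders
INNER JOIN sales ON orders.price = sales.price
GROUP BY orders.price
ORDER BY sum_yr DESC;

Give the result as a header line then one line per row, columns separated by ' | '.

== RESULT ==
orders.price | sum_yr
20 | 67
9 | 8

Derivation:
After JOIN sales (3 rows):
orders.price | orders.yr | orders.id | sales.price | sales.qty | sales.id
9 | 8 | 3 | 9 | 3 | 4
20 | 7 | 10 | 20 | 40 | 6
20 | 60 | 8 | 20 | 40 | 6
After GROUP BY (2 rows):
orders.price | sum_yr
9 | 8
20 | 67
After ORDER BY (2 rows):
orders.price | sum_yr
20 | 67
9 | 8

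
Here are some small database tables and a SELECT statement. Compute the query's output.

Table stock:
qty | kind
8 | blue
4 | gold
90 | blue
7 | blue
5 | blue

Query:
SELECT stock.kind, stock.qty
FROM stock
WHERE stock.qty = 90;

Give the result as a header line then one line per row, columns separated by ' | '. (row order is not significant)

After WHERE (1 rows):
stock.qty | stock.kind
90 | blue
After SELECT (1 rows):
stock.kind | stock.qty
blue | 90

== RESULT ==
stock.kind | stock.qty
blue | 90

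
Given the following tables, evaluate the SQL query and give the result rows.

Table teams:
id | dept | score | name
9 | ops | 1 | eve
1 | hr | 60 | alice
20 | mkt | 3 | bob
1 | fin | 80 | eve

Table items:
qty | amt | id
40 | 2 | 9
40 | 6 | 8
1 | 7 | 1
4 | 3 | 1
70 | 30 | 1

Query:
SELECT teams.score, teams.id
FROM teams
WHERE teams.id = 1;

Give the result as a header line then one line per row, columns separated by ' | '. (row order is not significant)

== RESULT ==
teams.score | teams.id
60 | 1
80 | 1

Derivation:
After WHERE (2 rows):
teams.id | teams.dept | teams.score | teams.name
1 | hr | 60 | alice
1 | fin | 80 | eve
After SELECT (2 rows):
teams.score | teams.id
60 | 1
80 | 1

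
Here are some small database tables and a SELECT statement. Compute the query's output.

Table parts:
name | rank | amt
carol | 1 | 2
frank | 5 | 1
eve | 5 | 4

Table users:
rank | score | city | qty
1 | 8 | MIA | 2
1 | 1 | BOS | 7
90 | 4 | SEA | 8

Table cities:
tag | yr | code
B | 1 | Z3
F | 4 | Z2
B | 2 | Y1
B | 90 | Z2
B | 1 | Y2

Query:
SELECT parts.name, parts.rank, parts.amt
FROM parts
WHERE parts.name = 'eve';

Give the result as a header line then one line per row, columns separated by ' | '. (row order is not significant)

After WHERE (1 rows):
parts.name | parts.rank | parts.amt
eve | 5 | 4
After SELECT (1 rows):
parts.name | parts.rank | parts.amt
eve | 5 | 4

== RESULT ==
parts.name | parts.rank | parts.amt
eve | 5 | 4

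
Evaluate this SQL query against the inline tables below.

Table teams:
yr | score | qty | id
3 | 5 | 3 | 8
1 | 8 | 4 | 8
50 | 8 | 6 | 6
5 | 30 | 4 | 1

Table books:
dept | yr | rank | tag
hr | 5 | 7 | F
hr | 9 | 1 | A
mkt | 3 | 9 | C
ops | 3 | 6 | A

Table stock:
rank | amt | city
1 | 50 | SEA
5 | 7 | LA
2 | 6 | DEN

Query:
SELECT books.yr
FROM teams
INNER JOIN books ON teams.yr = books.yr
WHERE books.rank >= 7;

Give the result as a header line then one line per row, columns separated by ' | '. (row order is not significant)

== RESULT ==
books.yr
3
5

Derivation:
After JOIN books (3 rows):
teams.yr | teams.score | teams.qty | teams.id | books.dept | books.yr | books.rank | books.tag
3 | 5 | 3 | 8 | mkt | 3 | 9 | C
3 | 5 | 3 | 8 | ops | 3 | 6 | A
5 | 30 | 4 | 1 | hr | 5 | 7 | F
After WHERE (2 rows):
teams.yr | teams.score | teams.qty | teams.id | books.dept | books.yr | books.rank | books.tag
3 | 5 | 3 | 8 | mkt | 3 | 9 | C
5 | 30 | 4 | 1 | hr | 5 | 7 | F
After SELECT (2 rows):
books.yr
3
5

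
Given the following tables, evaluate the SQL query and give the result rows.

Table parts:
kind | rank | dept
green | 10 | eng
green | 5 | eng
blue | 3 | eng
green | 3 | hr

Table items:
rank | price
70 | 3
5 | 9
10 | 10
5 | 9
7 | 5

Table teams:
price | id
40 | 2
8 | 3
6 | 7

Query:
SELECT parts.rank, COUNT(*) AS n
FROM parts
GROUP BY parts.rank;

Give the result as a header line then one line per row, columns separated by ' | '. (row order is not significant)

After GROUP BY (3 rows):
parts.rank | n
10 | 1
5 | 1
3 | 2

== RESULT ==
parts.rank | n
10 | 1
5 | 1
3 | 2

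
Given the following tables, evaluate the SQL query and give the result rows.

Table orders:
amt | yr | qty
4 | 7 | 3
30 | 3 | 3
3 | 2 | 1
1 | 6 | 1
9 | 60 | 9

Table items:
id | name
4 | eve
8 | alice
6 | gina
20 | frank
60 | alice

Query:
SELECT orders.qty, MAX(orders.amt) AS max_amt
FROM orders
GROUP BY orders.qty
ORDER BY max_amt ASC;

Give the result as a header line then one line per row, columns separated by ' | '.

After GROUP BY (3 rows):
orders.qty | max_amt
3 | 30
1 | 3
9 | 9
After ORDER BY (3 rows):
orders.qty | max_amt
1 | 3
9 | 9
3 | 30

== RESULT ==
orders.qty | max_amt
1 | 3
9 | 9
3 | 30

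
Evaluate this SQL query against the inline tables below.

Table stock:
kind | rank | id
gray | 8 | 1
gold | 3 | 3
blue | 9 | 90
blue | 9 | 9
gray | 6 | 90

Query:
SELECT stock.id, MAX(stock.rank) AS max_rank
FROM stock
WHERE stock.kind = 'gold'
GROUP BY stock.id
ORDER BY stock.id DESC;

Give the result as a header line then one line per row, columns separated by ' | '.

After WHERE (1 rows):
stock.kind | stock.rank | stock.id
gold | 3 | 3
After GROUP BY (1 rows):
stock.id | max_rank
3 | 3
After ORDER BY (1 rows):
stock.id | max_rank
3 | 3

== RESULT ==
stock.id | max_rank
3 | 3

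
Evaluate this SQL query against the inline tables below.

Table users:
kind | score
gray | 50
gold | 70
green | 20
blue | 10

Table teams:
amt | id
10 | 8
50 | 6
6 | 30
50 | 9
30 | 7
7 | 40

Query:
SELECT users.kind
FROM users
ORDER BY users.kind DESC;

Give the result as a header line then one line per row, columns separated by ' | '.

After SELECT (4 rows):
users.kind
gray
gold
green
blue
After ORDER BY (4 rows):
users.kind
green
gray
gold
blue

== RESULT ==
users.kind
green
gray
gold
blue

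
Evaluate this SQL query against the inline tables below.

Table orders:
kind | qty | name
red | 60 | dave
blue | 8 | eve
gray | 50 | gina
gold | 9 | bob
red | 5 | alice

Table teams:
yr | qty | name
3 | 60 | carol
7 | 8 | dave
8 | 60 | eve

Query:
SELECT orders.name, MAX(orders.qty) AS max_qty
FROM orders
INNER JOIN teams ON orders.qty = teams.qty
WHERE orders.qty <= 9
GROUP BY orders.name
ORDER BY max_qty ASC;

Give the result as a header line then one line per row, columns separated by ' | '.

After JOIN teams (3 rows):
orders.kind | orders.qty | orders.name | teams.yr | teams.qty | teams.name
red | 60 | dave | 3 | 60 | carol
red | 60 | dave | 8 | 60 | eve
blue | 8 | eve | 7 | 8 | dave
After WHERE (1 rows):
orders.kind | orders.qty | orders.name | teams.yr | teams.qty | teams.name
blue | 8 | eve | 7 | 8 | dave
After GROUP BY (1 rows):
orders.name | max_qty
eve | 8
After ORDER BY (1 rows):
orders.name | max_qty
eve | 8

== RESULT ==
orders.name | max_qty
eve | 8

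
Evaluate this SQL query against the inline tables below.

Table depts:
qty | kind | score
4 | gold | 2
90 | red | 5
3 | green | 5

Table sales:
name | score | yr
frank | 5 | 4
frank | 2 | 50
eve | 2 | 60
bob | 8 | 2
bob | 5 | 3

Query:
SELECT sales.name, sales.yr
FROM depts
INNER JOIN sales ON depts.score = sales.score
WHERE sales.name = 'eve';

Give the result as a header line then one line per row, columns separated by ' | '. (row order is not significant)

== RESULT ==
sales.name | sales.yr
eve | 60

Derivation:
After JOIN sales (6 rows):
depts.qty | depts.kind | depts.score | sales.name | sales.score | sales.yr
4 | gold | 2 | frank | 2 | 50
4 | gold | 2 | eve | 2 | 60
90 | red | 5 | frank | 5 | 4
90 | red | 5 | bob | 5 | 3
3 | green | 5 | frank | 5 | 4
3 | green | 5 | bob | 5 | 3
After WHERE (1 rows):
depts.qty | depts.kind | depts.score | sales.name | sales.score | sales.yr
4 | gold | 2 | eve | 2 | 60
After SELECT (1 rows):
sales.name | sales.yr
eve | 60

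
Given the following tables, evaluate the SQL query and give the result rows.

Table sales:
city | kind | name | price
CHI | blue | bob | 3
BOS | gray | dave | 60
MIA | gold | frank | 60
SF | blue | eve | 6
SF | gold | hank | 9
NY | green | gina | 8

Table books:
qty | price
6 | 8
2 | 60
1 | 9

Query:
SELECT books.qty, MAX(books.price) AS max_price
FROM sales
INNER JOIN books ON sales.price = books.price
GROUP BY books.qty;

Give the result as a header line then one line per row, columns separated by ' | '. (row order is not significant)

After JOIN books (4 rows):
sales.city | sales.kind | sales.name | sales.price | books.qty | books.price
BOS | gray | dave | 60 | 2 | 60
MIA | gold | frank | 60 | 2 | 60
SF | gold | hank | 9 | 1 | 9
NY | green | gina | 8 | 6 | 8
After GROUP BY (3 rows):
books.qty | max_price
2 | 60
1 | 9
6 | 8

== RESULT ==
books.qty | max_price
2 | 60
1 | 9
6 | 8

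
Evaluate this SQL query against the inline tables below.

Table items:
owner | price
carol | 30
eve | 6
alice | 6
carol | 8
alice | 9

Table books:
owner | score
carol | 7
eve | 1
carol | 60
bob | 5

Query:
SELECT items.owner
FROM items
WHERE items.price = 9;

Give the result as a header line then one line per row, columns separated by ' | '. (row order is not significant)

== RESULT ==
items.owner
alice

Derivation:
After WHERE (1 rows):
items.owner | items.price
alice | 9
After SELECT (1 rows):
items.owner
alice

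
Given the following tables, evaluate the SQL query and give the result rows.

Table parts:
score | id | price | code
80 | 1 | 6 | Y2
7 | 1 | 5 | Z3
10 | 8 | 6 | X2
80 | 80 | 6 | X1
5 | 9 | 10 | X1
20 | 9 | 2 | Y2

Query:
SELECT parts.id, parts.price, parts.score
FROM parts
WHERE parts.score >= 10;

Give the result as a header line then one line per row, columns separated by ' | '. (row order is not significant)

After WHERE (4 rows):
parts.score | parts.id | parts.price | parts.code
80 | 1 | 6 | Y2
10 | 8 | 6 | X2
80 | 80 | 6 | X1
20 | 9 | 2 | Y2
After SELECT (4 rows):
parts.id | parts.price | parts.score
1 | 6 | 80
8 | 6 | 10
80 | 6 | 80
9 | 2 | 20

== RESULT ==
parts.id | parts.price | parts.score
1 | 6 | 80
8 | 6 | 10
80 | 6 | 80
9 | 2 | 20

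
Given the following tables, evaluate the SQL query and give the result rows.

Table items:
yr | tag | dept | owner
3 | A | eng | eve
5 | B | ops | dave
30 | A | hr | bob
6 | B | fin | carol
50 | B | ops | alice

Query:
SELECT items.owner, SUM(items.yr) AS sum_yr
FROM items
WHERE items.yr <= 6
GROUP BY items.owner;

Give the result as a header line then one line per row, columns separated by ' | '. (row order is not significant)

== RESULT ==
items.owner | sum_yr
eve | 3
dave | 5
carol | 6

Derivation:
After WHERE (3 rows):
items.yr | items.tag | items.dept | items.owner
3 | A | eng | eve
5 | B | ops | dave
6 | B | fin | carol
After GROUP BY (3 rows):
items.owner | sum_yr
eve | 3
dave | 5
carol | 6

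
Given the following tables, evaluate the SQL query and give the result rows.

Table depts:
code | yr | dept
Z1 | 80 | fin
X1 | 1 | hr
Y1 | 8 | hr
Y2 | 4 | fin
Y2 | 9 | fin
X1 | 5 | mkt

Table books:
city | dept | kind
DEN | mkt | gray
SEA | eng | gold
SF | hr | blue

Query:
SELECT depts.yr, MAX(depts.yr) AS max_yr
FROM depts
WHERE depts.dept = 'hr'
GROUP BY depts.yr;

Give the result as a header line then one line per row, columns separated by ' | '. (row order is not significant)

After WHERE (2 rows):
depts.code | depts.yr | depts.dept
X1 | 1 | hr
Y1 | 8 | hr
After GROUP BY (2 rows):
depts.yr | max_yr
1 | 1
8 | 8

== RESULT ==
depts.yr | max_yr
1 | 1
8 | 8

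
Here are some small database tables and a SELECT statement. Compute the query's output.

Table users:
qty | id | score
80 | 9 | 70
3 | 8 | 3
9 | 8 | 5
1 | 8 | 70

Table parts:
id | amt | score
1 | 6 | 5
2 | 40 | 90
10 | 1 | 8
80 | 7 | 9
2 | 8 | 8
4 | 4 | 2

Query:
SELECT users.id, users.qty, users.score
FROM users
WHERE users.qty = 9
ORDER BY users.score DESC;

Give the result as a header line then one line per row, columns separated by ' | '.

== RESULT ==
users.id | users.qty | users.score
8 | 9 | 5

Derivation:
After WHERE (1 rows):
users.qty | users.id | users.score
9 | 8 | 5
After SELECT (1 rows):
users.id | users.qty | users.score
8 | 9 | 5
After ORDER BY (1 rows):
users.id | users.qty | users.score
8 | 9 | 5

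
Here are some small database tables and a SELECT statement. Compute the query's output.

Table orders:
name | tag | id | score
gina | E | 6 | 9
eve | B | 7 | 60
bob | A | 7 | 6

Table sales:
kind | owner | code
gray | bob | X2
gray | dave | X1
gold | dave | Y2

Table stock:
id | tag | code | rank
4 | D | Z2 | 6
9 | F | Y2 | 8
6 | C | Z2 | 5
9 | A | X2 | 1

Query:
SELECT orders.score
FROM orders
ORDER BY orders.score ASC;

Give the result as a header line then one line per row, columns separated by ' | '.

== RESULT ==
orders.score
6
9
60

Derivation:
After SELECT (3 rows):
orders.score
9
60
6
After ORDER BY (3 rows):
orders.score
6
9
60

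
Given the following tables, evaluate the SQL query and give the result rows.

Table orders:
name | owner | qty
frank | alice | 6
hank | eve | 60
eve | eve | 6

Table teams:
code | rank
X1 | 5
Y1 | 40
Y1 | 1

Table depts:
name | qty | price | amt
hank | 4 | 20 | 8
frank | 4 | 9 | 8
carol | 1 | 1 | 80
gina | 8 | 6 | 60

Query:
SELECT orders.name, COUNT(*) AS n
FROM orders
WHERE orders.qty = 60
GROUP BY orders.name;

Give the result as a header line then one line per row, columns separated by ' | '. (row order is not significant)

== RESULT ==
orders.name | n
hank | 1

Derivation:
After WHERE (1 rows):
orders.name | orders.owner | orders.qty
hank | eve | 60
After GROUP BY (1 rows):
orders.name | n
hank | 1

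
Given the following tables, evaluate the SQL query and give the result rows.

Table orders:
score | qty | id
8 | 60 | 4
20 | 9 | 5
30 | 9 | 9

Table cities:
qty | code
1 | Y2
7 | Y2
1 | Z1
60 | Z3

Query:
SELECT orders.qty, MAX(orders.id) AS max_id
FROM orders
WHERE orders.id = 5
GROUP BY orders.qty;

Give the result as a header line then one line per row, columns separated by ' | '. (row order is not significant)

== RESULT ==
orders.qty | max_id
9 | 5

Derivation:
After WHERE (1 rows):
orders.score | orders.qty | orders.id
20 | 9 | 5
After GROUP BY (1 rows):
orders.qty | max_id
9 | 5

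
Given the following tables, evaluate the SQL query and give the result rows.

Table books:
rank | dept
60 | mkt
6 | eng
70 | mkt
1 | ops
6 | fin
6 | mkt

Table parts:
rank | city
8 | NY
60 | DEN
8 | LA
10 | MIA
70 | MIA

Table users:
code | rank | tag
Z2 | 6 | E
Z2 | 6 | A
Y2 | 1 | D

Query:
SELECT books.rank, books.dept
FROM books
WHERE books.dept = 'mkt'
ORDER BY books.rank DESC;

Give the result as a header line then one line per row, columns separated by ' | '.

== RESULT ==
books.rank | books.dept
70 | mkt
60 | mkt
6 | mkt

Derivation:
After WHERE (3 rows):
books.rank | books.dept
60 | mkt
70 | mkt
6 | mkt
After SELECT (3 rows):
books.rank | books.dept
60 | mkt
70 | mkt
6 | mkt
After ORDER BY (3 rows):
books.rank | books.dept
70 | mkt
60 | mkt
6 | mkt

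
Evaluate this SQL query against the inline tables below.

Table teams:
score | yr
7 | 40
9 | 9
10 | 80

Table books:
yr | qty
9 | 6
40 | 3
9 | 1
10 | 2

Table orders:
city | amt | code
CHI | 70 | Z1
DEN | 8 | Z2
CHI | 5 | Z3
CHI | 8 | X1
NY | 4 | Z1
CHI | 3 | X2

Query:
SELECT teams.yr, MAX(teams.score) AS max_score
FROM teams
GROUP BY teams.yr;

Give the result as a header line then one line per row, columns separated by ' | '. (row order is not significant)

== RESULT ==
teams.yr | max_score
40 | 7
9 | 9
80 | 10

Derivation:
After GROUP BY (3 rows):
teams.yr | max_score
40 | 7
9 | 9
80 | 10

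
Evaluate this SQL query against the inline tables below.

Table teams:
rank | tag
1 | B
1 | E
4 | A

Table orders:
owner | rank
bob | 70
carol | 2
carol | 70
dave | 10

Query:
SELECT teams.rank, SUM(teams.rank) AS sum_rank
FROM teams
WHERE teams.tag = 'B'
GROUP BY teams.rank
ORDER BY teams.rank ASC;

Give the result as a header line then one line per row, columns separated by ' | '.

After WHERE (1 rows):
teams.rank | teams.tag
1 | B
After GROUP BY (1 rows):
teams.rank | sum_rank
1 | 1
After ORDER BY (1 rows):
teams.rank | sum_rank
1 | 1

== RESULT ==
teams.rank | sum_rank
1 | 1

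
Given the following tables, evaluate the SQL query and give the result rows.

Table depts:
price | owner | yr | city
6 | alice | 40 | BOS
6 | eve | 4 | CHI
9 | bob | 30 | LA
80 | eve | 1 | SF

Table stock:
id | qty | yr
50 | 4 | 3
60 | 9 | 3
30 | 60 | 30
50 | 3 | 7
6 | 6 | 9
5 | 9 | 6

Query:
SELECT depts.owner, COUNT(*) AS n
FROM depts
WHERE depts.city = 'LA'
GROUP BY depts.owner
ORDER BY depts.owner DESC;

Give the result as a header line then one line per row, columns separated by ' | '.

== RESULT ==
depts.owner | n
bob | 1

Derivation:
After WHERE (1 rows):
depts.price | depts.owner | depts.yr | depts.city
9 | bob | 30 | LA
After GROUP BY (1 rows):
depts.owner | n
bob | 1
After ORDER BY (1 rows):
depts.owner | n
bob | 1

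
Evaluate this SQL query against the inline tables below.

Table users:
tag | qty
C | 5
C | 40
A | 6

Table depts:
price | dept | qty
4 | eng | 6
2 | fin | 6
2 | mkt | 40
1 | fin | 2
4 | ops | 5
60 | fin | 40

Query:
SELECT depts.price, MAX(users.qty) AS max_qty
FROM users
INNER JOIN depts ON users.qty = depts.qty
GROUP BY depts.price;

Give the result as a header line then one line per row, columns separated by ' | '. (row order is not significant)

== RESULT ==
depts.price | max_qty
4 | 6
2 | 40
60 | 40

Derivation:
After JOIN depts (5 rows):
users.tag | users.qty | depts.price | depts.dept | depts.qty
C | 5 | 4 | ops | 5
C | 40 | 2 | mkt | 40
C | 40 | 60 | fin | 40
A | 6 | 4 | eng | 6
A | 6 | 2 | fin | 6
After GROUP BY (3 rows):
depts.price | max_qty
4 | 6
2 | 40
60 | 40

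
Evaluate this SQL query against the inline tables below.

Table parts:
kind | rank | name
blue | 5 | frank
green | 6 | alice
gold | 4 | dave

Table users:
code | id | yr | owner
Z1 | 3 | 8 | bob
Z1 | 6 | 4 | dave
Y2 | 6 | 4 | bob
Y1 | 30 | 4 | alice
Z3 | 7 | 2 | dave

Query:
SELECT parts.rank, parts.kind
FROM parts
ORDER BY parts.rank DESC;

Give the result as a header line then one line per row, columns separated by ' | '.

== RESULT ==
parts.rank | parts.kind
6 | green
5 | blue
4 | gold

Derivation:
After SELECT (3 rows):
parts.rank | parts.kind
5 | blue
6 | green
4 | gold
After ORDER BY (3 rows):
parts.rank | parts.kind
6 | green
5 | blue
4 | gold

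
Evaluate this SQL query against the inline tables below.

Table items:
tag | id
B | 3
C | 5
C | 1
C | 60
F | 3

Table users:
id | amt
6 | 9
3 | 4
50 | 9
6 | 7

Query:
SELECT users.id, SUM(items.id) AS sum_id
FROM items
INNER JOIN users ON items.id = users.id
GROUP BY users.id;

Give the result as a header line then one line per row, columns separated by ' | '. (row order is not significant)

After JOIN users (2 rows):
items.tag | items.id | users.id | users.amt
B | 3 | 3 | 4
F | 3 | 3 | 4
After GROUP BY (1 rows):
users.id | sum_id
3 | 6

== RESULT ==
users.id | sum_id
3 | 6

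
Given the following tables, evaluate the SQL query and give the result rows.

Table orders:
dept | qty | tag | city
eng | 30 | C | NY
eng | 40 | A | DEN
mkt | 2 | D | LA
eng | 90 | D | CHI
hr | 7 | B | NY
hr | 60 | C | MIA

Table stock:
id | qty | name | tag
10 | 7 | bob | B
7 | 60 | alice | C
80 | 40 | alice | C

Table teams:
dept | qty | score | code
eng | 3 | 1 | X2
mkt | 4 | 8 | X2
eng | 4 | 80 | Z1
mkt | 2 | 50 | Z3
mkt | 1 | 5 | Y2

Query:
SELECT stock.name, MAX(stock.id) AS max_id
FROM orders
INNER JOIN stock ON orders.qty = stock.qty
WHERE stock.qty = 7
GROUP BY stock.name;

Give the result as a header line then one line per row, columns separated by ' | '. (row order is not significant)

After JOIN stock (3 rows):
orders.dept | orders.qty | orders.tag | orders.city | stock.id | stock.qty | stock.name | stock.tag
eng | 40 | A | DEN | 80 | 40 | alice | C
hr | 7 | B | NY | 10 | 7 | bob | B
hr | 60 | C | MIA | 7 | 60 | alice | C
After WHERE (1 rows):
orders.dept | orders.qty | orders.tag | orders.city | stock.id | stock.qty | stock.name | stock.tag
hr | 7 | B | NY | 10 | 7 | bob | B
After GROUP BY (1 rows):
stock.name | max_id
bob | 10

== RESULT ==
stock.name | max_id
bob | 10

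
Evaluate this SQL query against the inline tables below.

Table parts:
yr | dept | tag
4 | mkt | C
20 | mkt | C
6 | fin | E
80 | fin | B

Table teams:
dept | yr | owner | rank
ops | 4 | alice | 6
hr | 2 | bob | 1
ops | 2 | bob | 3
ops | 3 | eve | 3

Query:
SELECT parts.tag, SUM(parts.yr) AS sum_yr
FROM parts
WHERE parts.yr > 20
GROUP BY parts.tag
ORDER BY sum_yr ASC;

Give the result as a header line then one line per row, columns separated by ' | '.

After WHERE (1 rows):
parts.yr | parts.dept | parts.tag
80 | fin | B
After GROUP BY (1 rows):
parts.tag | sum_yr
B | 80
After ORDER BY (1 rows):
parts.tag | sum_yr
B | 80

== RESULT ==
parts.tag | sum_yr
B | 80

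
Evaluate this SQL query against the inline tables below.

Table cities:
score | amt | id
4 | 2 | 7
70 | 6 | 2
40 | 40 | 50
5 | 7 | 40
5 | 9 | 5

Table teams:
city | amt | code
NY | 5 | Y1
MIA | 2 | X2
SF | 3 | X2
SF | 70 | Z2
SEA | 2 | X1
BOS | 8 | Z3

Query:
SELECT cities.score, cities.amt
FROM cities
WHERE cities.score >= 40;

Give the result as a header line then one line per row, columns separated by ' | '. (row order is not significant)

After WHERE (2 rows):
cities.score | cities.amt | cities.id
70 | 6 | 2
40 | 40 | 50
After SELECT (2 rows):
cities.score | cities.amt
70 | 6
40 | 40

== RESULT ==
cities.score | cities.amt
70 | 6
40 | 40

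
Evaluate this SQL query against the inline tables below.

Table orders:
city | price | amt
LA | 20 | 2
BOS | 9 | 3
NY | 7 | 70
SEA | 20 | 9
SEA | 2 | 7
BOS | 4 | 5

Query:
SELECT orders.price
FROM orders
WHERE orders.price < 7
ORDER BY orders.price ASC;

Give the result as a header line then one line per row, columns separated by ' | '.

== RESULT ==
orders.price
2
4

Derivation:
After WHERE (2 rows):
orders.city | orders.price | orders.amt
SEA | 2 | 7
BOS | 4 | 5
After SELECT (2 rows):
orders.price
2
4
After ORDER BY (2 rows):
orders.price
2
4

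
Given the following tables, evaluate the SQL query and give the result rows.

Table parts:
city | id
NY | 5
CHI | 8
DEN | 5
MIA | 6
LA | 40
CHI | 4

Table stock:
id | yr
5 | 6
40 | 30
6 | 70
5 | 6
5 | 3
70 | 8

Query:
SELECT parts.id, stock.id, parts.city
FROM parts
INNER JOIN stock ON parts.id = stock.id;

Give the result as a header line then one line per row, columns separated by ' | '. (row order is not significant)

After JOIN stock (8 rows):
parts.city | parts.id | stock.id | stock.yr
NY | 5 | 5 | 6
NY | 5 | 5 | 6
NY | 5 | 5 | 3
DEN | 5 | 5 | 6
DEN | 5 | 5 | 6
DEN | 5 | 5 | 3
MIA | 6 | 6 | 70
LA | 40 | 40 | 30
After SELECT (8 rows):
parts.id | stock.id | parts.city
5 | 5 | NY
5 | 5 | NY
5 | 5 | NY
5 | 5 | DEN
5 | 5 | DEN
5 | 5 | DEN
6 | 6 | MIA
40 | 40 | LA

== RESULT ==
parts.id | stock.id | parts.city
5 | 5 | NY
5 | 5 | NY
5 | 5 | NY
5 | 5 | DEN
5 | 5 | DEN
5 | 5 | DEN
6 | 6 | MIA
40 | 40 | LA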